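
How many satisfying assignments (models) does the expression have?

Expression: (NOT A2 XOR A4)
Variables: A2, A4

Satisfying assignments: (0,0), (1,1)
Count: 2 out of 4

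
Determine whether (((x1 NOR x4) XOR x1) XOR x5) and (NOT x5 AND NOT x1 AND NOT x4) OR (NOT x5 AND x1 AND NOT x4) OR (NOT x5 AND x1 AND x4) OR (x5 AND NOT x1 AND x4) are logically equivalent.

Yes, they are equivalent — the two output columns agree on all 8 assignments:
x5 | x1 | x4 | Expression 1 | Expression 2
------------------------------------------
0 | 0 | 0 | 1 | 1
0 | 0 | 1 | 0 | 0
0 | 1 | 0 | 1 | 1
0 | 1 | 1 | 1 | 1
1 | 0 | 0 | 0 | 0
1 | 0 | 1 | 1 | 1
1 | 1 | 0 | 0 | 0
1 | 1 | 1 | 0 | 0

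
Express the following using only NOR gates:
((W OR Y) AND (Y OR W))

((((W NOR Y) NOR (W NOR Y)) NOR ((W NOR Y) NOR (W NOR Y))) NOR (((Y NOR W) NOR (Y NOR W)) NOR ((Y NOR W) NOR (Y NOR W))))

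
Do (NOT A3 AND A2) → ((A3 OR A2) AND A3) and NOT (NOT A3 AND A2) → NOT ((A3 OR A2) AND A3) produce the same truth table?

No, Inverse is not equivalent to original (counterexample: A4=0, A2=0, A3=1)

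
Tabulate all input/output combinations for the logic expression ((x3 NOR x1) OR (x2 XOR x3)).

x3 | x2 | x1 | Output
---------------------
0 | 0 | 0 | 1
0 | 0 | 1 | 0
0 | 1 | 0 | 1
0 | 1 | 1 | 1
1 | 0 | 0 | 1
1 | 0 | 1 | 1
1 | 1 | 0 | 0
1 | 1 | 1 | 0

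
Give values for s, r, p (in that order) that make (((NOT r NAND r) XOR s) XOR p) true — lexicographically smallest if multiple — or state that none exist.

s=0, r=0, p=0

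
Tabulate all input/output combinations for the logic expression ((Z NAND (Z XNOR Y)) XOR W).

Z | Y | W | Output
------------------
0 | 0 | 0 | 1
0 | 0 | 1 | 0
0 | 1 | 0 | 1
0 | 1 | 1 | 0
1 | 0 | 0 | 1
1 | 0 | 1 | 0
1 | 1 | 0 | 0
1 | 1 | 1 | 1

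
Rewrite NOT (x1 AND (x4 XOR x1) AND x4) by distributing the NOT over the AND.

NOT x1 OR NOT (x4 XOR x1) OR NOT x4
De Morgan's: NOT(AND of terms) = OR of negations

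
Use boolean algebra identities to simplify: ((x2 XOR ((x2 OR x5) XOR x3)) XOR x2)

By XOR self-cancellation ((E XOR v) XOR v = E):
= ((x2 OR x5) XOR x3)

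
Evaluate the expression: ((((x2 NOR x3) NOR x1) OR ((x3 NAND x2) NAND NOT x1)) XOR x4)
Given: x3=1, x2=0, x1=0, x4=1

Substituting: ((((0 NOR 1) NOR 0) OR ((1 NAND 0) NAND NOT 0)) XOR 1)
= 0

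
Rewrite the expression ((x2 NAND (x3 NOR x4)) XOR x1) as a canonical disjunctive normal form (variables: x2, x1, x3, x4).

(NOT x2 AND NOT x1 AND NOT x3 AND NOT x4) OR (NOT x2 AND NOT x1 AND NOT x3 AND x4) OR (NOT x2 AND NOT x1 AND x3 AND NOT x4) OR (NOT x2 AND NOT x1 AND x3 AND x4) OR (x2 AND NOT x1 AND NOT x3 AND x4) OR (x2 AND NOT x1 AND x3 AND NOT x4) OR (x2 AND NOT x1 AND x3 AND x4) OR (x2 AND x1 AND NOT x3 AND NOT x4)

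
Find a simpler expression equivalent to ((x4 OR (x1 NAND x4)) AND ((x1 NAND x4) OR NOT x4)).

By distribution ((E OR v) AND (E OR NOT v) = E):
= (x1 NAND x4)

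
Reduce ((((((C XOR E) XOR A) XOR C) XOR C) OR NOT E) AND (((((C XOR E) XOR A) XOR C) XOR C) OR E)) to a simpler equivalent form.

By distribution ((E OR v) AND (E OR NOT v) = E) then XOR self-cancellation ((E XOR v) XOR v = E):
= ((C XOR E) XOR A)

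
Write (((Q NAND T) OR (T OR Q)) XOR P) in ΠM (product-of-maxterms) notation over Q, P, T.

ΠM(2, 3, 6, 7) = (Q OR NOT P OR T) AND (Q OR NOT P OR NOT T) AND (NOT Q OR NOT P OR T) AND (NOT Q OR NOT P OR NOT T)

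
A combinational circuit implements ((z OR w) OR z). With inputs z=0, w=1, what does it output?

Substituting: ((0 OR 1) OR 0)
= 1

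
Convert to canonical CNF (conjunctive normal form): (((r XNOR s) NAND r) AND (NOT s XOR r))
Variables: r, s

(r OR NOT s) AND (NOT r OR s) AND (NOT r OR NOT s)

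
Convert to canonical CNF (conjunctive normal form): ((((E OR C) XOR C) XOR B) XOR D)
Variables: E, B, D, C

(E OR B OR D OR C) AND (E OR B OR D OR NOT C) AND (E OR NOT B OR NOT D OR C) AND (E OR NOT B OR NOT D OR NOT C) AND (NOT E OR B OR D OR NOT C) AND (NOT E OR B OR NOT D OR C) AND (NOT E OR NOT B OR D OR C) AND (NOT E OR NOT B OR NOT D OR NOT C)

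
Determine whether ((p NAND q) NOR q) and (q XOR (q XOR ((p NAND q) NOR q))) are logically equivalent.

Yes, they are equivalent — the two output columns agree on all 4 assignments:
p | q | Expression 1 | Expression 2
-----------------------------------
0 | 0 | 0 | 0
0 | 1 | 0 | 0
1 | 0 | 0 | 0
1 | 1 | 0 | 0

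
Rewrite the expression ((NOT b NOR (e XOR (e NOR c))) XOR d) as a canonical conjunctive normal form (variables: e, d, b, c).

(e OR d OR b OR c) AND (e OR d OR b OR NOT c) AND (e OR d OR NOT b OR c) AND (e OR NOT d OR NOT b OR NOT c) AND (NOT e OR d OR b OR c) AND (NOT e OR d OR b OR NOT c) AND (NOT e OR d OR NOT b OR c) AND (NOT e OR d OR NOT b OR NOT c)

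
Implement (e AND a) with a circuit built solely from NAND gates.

((e NAND a) NAND (e NAND a))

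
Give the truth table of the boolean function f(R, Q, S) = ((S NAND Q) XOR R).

R | Q | S | Output
------------------
0 | 0 | 0 | 1
0 | 0 | 1 | 1
0 | 1 | 0 | 1
0 | 1 | 1 | 0
1 | 0 | 0 | 0
1 | 0 | 1 | 0
1 | 1 | 0 | 0
1 | 1 | 1 | 1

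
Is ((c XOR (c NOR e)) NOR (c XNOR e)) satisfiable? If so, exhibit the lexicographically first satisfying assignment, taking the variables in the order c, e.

c=0, e=1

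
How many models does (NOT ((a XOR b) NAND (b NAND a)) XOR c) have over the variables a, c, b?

Satisfying assignments: (0,0,1), (0,1,0), (1,0,0), (1,1,1)
Count: 4 out of 8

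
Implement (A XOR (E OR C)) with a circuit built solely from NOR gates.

((((A NOR ((E NOR C) NOR (E NOR C))) NOR (A NOR ((E NOR C) NOR (E NOR C)))) NOR ((A NOR ((E NOR C) NOR (E NOR C))) NOR (A NOR ((E NOR C) NOR (E NOR C))))) NOR ((((A NOR A) NOR (((E NOR C) NOR (E NOR C)) NOR ((E NOR C) NOR (E NOR C)))) NOR ((A NOR A) NOR (((E NOR C) NOR (E NOR C)) NOR ((E NOR C) NOR (E NOR C))))) NOR (((A NOR A) NOR (((E NOR C) NOR (E NOR C)) NOR ((E NOR C) NOR (E NOR C)))) NOR ((A NOR A) NOR (((E NOR C) NOR (E NOR C)) NOR ((E NOR C) NOR (E NOR C)))))))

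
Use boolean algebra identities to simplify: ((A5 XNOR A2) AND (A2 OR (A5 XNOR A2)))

By absorption (E AND (E OR v) = E):
= (A5 XNOR A2)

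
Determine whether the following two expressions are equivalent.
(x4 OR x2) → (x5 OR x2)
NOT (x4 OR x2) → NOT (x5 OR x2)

No, Inverse is not equivalent to original (counterexample: x4=0, x5=1, x2=0)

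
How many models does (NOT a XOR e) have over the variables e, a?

Satisfying assignments: (0,0), (1,1)
Count: 2 out of 4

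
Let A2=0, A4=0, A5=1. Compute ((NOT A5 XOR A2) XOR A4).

Substituting: ((NOT 1 XOR 0) XOR 0)
= 0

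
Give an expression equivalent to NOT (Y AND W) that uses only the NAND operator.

(((Y NAND W) NAND (Y NAND W)) NAND ((Y NAND W) NAND (Y NAND W)))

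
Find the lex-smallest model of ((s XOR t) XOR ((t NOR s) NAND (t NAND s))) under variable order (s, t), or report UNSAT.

s=1, t=1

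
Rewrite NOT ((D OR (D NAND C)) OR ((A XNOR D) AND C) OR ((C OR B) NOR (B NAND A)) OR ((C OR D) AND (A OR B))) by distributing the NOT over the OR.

NOT (D OR (D NAND C)) AND NOT ((A XNOR D) AND C) AND NOT ((C OR B) NOR (B NAND A)) AND NOT ((C OR D) AND (A OR B))
De Morgan's: NOT(OR of terms) = AND of negations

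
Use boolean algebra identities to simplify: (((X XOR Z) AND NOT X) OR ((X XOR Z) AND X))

By distribution ((E AND v) OR (E AND NOT v) = E):
= (X XOR Z)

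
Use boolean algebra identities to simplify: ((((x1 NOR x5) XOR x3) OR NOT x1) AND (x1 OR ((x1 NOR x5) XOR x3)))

By distribution ((E OR v) AND (E OR NOT v) = E):
= ((x1 NOR x5) XOR x3)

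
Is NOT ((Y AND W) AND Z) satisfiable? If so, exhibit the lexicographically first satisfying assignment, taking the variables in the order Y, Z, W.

Y=0, Z=0, W=0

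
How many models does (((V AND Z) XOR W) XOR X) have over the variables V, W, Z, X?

Satisfying assignments: (0,0,0,1), (0,0,1,1), (0,1,0,0), (0,1,1,0), (1,0,0,1), (1,0,1,0), (1,1,0,0), (1,1,1,1)
Count: 8 out of 16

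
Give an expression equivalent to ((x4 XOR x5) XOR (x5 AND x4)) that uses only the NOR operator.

((((((((x4 NOR x5) NOR (x4 NOR x5)) NOR ((x4 NOR x5) NOR (x4 NOR x5))) NOR ((((x4 NOR x4) NOR (x5 NOR x5)) NOR ((x4 NOR x4) NOR (x5 NOR x5))) NOR (((x4 NOR x4) NOR (x5 NOR x5)) NOR ((x4 NOR x4) NOR (x5 NOR x5))))) NOR ((x5 NOR x5) NOR (x4 NOR x4))) NOR (((((x4 NOR x5) NOR (x4 NOR x5)) NOR ((x4 NOR x5) NOR (x4 NOR x5))) NOR ((((x4 NOR x4) NOR (x5 NOR x5)) NOR ((x4 NOR x4) NOR (x5 NOR x5))) NOR (((x4 NOR x4) NOR (x5 NOR x5)) NOR ((x4 NOR x4) NOR (x5 NOR x5))))) NOR ((x5 NOR x5) NOR (x4 NOR x4)))) NOR ((((((x4 NOR x5) NOR (x4 NOR x5)) NOR ((x4 NOR x5) NOR (x4 NOR x5))) NOR ((((x4 NOR x4) NOR (x5 NOR x5)) NOR ((x4 NOR x4) NOR (x5 NOR x5))) NOR (((x4 NOR x4) NOR (x5 NOR x5)) NOR ((x4 NOR x4) NOR (x5 NOR x5))))) NOR ((x5 NOR x5) NOR (x4 NOR x4))) NOR (((((x4 NOR x5) NOR (x4 NOR x5)) NOR ((x4 NOR x5) NOR (x4 NOR x5))) NOR ((((x4 NOR x4) NOR (x5 NOR x5)) NOR ((x4 NOR x4) NOR (x5 NOR x5))) NOR (((x4 NOR x4) NOR (x5 NOR x5)) NOR ((x4 NOR x4) NOR (x5 NOR x5))))) NOR ((x5 NOR x5) NOR (x4 NOR x4))))) NOR ((((((((x4 NOR x5) NOR (x4 NOR x5)) NOR ((x4 NOR x5) NOR (x4 NOR x5))) NOR ((((x4 NOR x4) NOR (x5 NOR x5)) NOR ((x4 NOR x4) NOR (x5 NOR x5))) NOR (((x4 NOR x4) NOR (x5 NOR x5)) NOR ((x4 NOR x4) NOR (x5 NOR x5))))) NOR ((((x4 NOR x5) NOR (x4 NOR x5)) NOR ((x4 NOR x5) NOR (x4 NOR x5))) NOR ((((x4 NOR x4) NOR (x5 NOR x5)) NOR ((x4 NOR x4) NOR (x5 NOR x5))) NOR (((x4 NOR x4) NOR (x5 NOR x5)) NOR ((x4 NOR x4) NOR (x5 NOR x5)))))) NOR (((x5 NOR x5) NOR (x4 NOR x4)) NOR ((x5 NOR x5) NOR (x4 NOR x4)))) NOR ((((((x4 NOR x5) NOR (x4 NOR x5)) NOR ((x4 NOR x5) NOR (x4 NOR x5))) NOR ((((x4 NOR x4) NOR (x5 NOR x5)) NOR ((x4 NOR x4) NOR (x5 NOR x5))) NOR (((x4 NOR x4) NOR (x5 NOR x5)) NOR ((x4 NOR x4) NOR (x5 NOR x5))))) NOR ((((x4 NOR x5) NOR (x4 NOR x5)) NOR ((x4 NOR x5) NOR (x4 NOR x5))) NOR ((((x4 NOR x4) NOR (x5 NOR x5)) NOR ((x4 NOR x4) NOR (x5 NOR x5))) NOR (((x4 NOR x4) NOR (x5 NOR x5)) NOR ((x4 NOR x4) NOR (x5 NOR x5)))))) NOR (((x5 NOR x5) NOR (x4 NOR x4)) NOR ((x5 NOR x5) NOR (x4 NOR x4))))) NOR (((((((x4 NOR x5) NOR (x4 NOR x5)) NOR ((x4 NOR x5) NOR (x4 NOR x5))) NOR ((((x4 NOR x4) NOR (x5 NOR x5)) NOR ((x4 NOR x4) NOR (x5 NOR x5))) NOR (((x4 NOR x4) NOR (x5 NOR x5)) NOR ((x4 NOR x4) NOR (x5 NOR x5))))) NOR ((((x4 NOR x5) NOR (x4 NOR x5)) NOR ((x4 NOR x5) NOR (x4 NOR x5))) NOR ((((x4 NOR x4) NOR (x5 NOR x5)) NOR ((x4 NOR x4) NOR (x5 NOR x5))) NOR (((x4 NOR x4) NOR (x5 NOR x5)) NOR ((x4 NOR x4) NOR (x5 NOR x5)))))) NOR (((x5 NOR x5) NOR (x4 NOR x4)) NOR ((x5 NOR x5) NOR (x4 NOR x4)))) NOR ((((((x4 NOR x5) NOR (x4 NOR x5)) NOR ((x4 NOR x5) NOR (x4 NOR x5))) NOR ((((x4 NOR x4) NOR (x5 NOR x5)) NOR ((x4 NOR x4) NOR (x5 NOR x5))) NOR (((x4 NOR x4) NOR (x5 NOR x5)) NOR ((x4 NOR x4) NOR (x5 NOR x5))))) NOR ((((x4 NOR x5) NOR (x4 NOR x5)) NOR ((x4 NOR x5) NOR (x4 NOR x5))) NOR ((((x4 NOR x4) NOR (x5 NOR x5)) NOR ((x4 NOR x4) NOR (x5 NOR x5))) NOR (((x4 NOR x4) NOR (x5 NOR x5)) NOR ((x4 NOR x4) NOR (x5 NOR x5)))))) NOR (((x5 NOR x5) NOR (x4 NOR x4)) NOR ((x5 NOR x5) NOR (x4 NOR x4)))))))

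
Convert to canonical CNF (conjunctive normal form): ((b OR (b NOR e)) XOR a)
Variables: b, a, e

(b OR a OR NOT e) AND (b OR NOT a OR e) AND (NOT b OR NOT a OR e) AND (NOT b OR NOT a OR NOT e)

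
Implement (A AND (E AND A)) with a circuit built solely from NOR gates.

((A NOR A) NOR (((E NOR E) NOR (A NOR A)) NOR ((E NOR E) NOR (A NOR A))))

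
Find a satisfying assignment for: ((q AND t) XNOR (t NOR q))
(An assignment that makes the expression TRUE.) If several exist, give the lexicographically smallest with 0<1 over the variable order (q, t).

q=0, t=1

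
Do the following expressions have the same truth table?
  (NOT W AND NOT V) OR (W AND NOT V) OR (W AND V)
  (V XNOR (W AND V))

Yes, they are equivalent — the two output columns agree on all 4 assignments:
W | V | Expression 1 | Expression 2
-----------------------------------
0 | 0 | 1 | 1
0 | 1 | 0 | 0
1 | 0 | 1 | 1
1 | 1 | 1 | 1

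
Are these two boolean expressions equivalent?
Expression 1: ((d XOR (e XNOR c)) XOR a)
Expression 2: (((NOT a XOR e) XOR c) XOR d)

Yes, they are equivalent — the two output columns agree on all 16 assignments:
a | e | c | d | Expression 1 | Expression 2
-------------------------------------------
0 | 0 | 0 | 0 | 1 | 1
0 | 0 | 0 | 1 | 0 | 0
0 | 0 | 1 | 0 | 0 | 0
0 | 0 | 1 | 1 | 1 | 1
0 | 1 | 0 | 0 | 0 | 0
0 | 1 | 0 | 1 | 1 | 1
0 | 1 | 1 | 0 | 1 | 1
0 | 1 | 1 | 1 | 0 | 0
1 | 0 | 0 | 0 | 0 | 0
1 | 0 | 0 | 1 | 1 | 1
1 | 0 | 1 | 0 | 1 | 1
1 | 0 | 1 | 1 | 0 | 0
1 | 1 | 0 | 0 | 1 | 1
1 | 1 | 0 | 1 | 0 | 0
1 | 1 | 1 | 0 | 0 | 0
1 | 1 | 1 | 1 | 1 | 1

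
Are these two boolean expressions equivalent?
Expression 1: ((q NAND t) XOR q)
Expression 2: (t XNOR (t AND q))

No. Counterexample: with q=0, t=1, Expression 1 = 1 but Expression 2 = 0.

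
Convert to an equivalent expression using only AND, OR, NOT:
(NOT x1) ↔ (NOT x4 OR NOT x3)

((NOT x1) AND (NOT x4 OR NOT x3)) OR (x1 AND NOT (NOT x4 OR NOT x3))
(Biconditional = both true or both false)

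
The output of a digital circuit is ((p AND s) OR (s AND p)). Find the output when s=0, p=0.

Substituting: ((0 AND 0) OR (0 AND 0))
= 0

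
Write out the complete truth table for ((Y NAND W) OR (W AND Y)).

W | Y | Output
--------------
0 | 0 | 1
0 | 1 | 1
1 | 0 | 1
1 | 1 | 1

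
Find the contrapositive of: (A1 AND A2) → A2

Contrapositive: NOT A2 → NOT (A1 AND A2)
Note: A statement and its contrapositive are logically equivalent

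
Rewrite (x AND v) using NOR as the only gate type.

((x NOR x) NOR (v NOR v))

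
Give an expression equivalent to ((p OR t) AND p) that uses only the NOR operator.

((((p NOR t) NOR (p NOR t)) NOR ((p NOR t) NOR (p NOR t))) NOR (p NOR p))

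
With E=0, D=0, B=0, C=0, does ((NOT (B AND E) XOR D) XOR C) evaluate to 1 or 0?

Substituting: ((NOT (0 AND 0) XOR 0) XOR 0)
= 1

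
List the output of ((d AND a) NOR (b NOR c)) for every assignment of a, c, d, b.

a | c | d | b | Output
----------------------
0 | 0 | 0 | 0 | 0
0 | 0 | 0 | 1 | 1
0 | 0 | 1 | 0 | 0
0 | 0 | 1 | 1 | 1
0 | 1 | 0 | 0 | 1
0 | 1 | 0 | 1 | 1
0 | 1 | 1 | 0 | 1
0 | 1 | 1 | 1 | 1
1 | 0 | 0 | 0 | 0
1 | 0 | 0 | 1 | 1
1 | 0 | 1 | 0 | 0
1 | 0 | 1 | 1 | 0
1 | 1 | 0 | 0 | 1
1 | 1 | 0 | 1 | 1
1 | 1 | 1 | 0 | 0
1 | 1 | 1 | 1 | 0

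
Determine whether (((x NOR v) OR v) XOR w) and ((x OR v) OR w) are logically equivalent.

No. Counterexample: with v=0, x=0, w=0, Expression 1 = 1 but Expression 2 = 0.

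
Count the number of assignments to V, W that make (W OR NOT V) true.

Satisfying assignments: (0,0), (0,1), (1,1)
Count: 3 out of 4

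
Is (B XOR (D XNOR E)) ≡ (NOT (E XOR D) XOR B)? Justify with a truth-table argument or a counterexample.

Yes, they are equivalent — the two output columns agree on all 8 assignments:
D | E | B | Expression 1 | Expression 2
---------------------------------------
0 | 0 | 0 | 1 | 1
0 | 0 | 1 | 0 | 0
0 | 1 | 0 | 0 | 0
0 | 1 | 1 | 1 | 1
1 | 0 | 0 | 0 | 0
1 | 0 | 1 | 1 | 1
1 | 1 | 0 | 1 | 1
1 | 1 | 1 | 0 | 0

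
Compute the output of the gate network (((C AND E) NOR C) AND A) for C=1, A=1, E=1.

Substituting: (((1 AND 1) NOR 1) AND 1)
= 0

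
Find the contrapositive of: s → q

Contrapositive: NOT q → NOT s
Note: A statement and its contrapositive are logically equivalent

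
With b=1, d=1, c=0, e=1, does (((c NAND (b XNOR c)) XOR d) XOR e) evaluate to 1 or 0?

Substituting: (((0 NAND (1 XNOR 0)) XOR 1) XOR 1)
= 1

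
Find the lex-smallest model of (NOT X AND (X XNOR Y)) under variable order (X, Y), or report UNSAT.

X=0, Y=0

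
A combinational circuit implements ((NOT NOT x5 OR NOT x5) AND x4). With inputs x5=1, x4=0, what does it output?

Substituting: ((NOT NOT 1 OR NOT 1) AND 0)
= 0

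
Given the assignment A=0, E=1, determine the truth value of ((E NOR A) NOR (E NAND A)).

Substituting: ((1 NOR 0) NOR (1 NAND 0))
= 0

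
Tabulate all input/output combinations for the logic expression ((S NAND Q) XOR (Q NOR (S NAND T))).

Q | S | T | Output
------------------
0 | 0 | 0 | 1
0 | 0 | 1 | 1
0 | 1 | 0 | 1
0 | 1 | 1 | 0
1 | 0 | 0 | 1
1 | 0 | 1 | 1
1 | 1 | 0 | 0
1 | 1 | 1 | 0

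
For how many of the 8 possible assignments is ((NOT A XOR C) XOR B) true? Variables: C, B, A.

Satisfying assignments: (0,0,0), (0,1,1), (1,0,1), (1,1,0)
Count: 4 out of 8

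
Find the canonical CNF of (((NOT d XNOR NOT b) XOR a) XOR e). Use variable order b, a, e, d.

(b OR a OR e OR NOT d) AND (b OR a OR NOT e OR d) AND (b OR NOT a OR e OR d) AND (b OR NOT a OR NOT e OR NOT d) AND (NOT b OR a OR e OR d) AND (NOT b OR a OR NOT e OR NOT d) AND (NOT b OR NOT a OR e OR NOT d) AND (NOT b OR NOT a OR NOT e OR d)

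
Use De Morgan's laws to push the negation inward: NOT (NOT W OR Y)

W AND NOT Y
De Morgan's: NOT(OR of terms) = AND of negations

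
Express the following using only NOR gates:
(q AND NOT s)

((q NOR q) NOR ((s NOR s) NOR (s NOR s)))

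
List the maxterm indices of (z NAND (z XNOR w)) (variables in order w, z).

ΠM(3) = (NOT w OR NOT z)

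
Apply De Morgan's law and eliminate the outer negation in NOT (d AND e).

NOT d OR NOT e
De Morgan's: NOT(AND of terms) = OR of negations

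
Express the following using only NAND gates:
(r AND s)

((r NAND s) NAND (r NAND s))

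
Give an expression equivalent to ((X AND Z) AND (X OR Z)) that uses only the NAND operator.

((((X NAND Z) NAND (X NAND Z)) NAND ((X NAND X) NAND (Z NAND Z))) NAND (((X NAND Z) NAND (X NAND Z)) NAND ((X NAND X) NAND (Z NAND Z))))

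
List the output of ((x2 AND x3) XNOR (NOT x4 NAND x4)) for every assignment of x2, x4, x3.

x2 | x4 | x3 | Output
---------------------
0 | 0 | 0 | 0
0 | 0 | 1 | 0
0 | 1 | 0 | 0
0 | 1 | 1 | 0
1 | 0 | 0 | 0
1 | 0 | 1 | 1
1 | 1 | 0 | 0
1 | 1 | 1 | 1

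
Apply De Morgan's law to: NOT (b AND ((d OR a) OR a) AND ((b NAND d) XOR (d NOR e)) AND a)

NOT b OR NOT ((d OR a) OR a) OR NOT ((b NAND d) XOR (d NOR e)) OR NOT a
De Morgan's: NOT(AND of terms) = OR of negations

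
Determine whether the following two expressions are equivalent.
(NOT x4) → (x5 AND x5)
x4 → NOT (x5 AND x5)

No, Inverse is not equivalent to original (counterexample: x5=0, x4=0)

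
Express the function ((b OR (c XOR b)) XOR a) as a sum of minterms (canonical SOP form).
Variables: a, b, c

Σm(1, 2, 3, 4) = (NOT a AND NOT b AND c) OR (NOT a AND b AND NOT c) OR (NOT a AND b AND c) OR (a AND NOT b AND NOT c)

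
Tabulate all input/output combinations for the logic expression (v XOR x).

x | v | Output
--------------
0 | 0 | 0
0 | 1 | 1
1 | 0 | 1
1 | 1 | 0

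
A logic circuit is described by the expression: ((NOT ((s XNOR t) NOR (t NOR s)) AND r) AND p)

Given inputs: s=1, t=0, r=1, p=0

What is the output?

Substituting: ((NOT ((1 XNOR 0) NOR (0 NOR 1)) AND 1) AND 0)
= 0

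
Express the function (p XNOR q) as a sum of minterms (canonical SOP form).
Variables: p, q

Σm(0, 3) = (NOT p AND NOT q) OR (p AND q)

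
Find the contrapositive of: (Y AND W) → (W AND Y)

Contrapositive: NOT (W AND Y) → NOT (Y AND W)
Note: A statement and its contrapositive are logically equivalent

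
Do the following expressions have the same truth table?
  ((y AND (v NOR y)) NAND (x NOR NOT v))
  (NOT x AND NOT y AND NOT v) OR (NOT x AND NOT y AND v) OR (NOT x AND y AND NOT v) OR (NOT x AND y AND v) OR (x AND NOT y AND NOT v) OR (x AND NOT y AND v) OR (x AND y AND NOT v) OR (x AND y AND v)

Yes, they are equivalent — the two output columns agree on all 8 assignments:
x | y | v | Expression 1 | Expression 2
---------------------------------------
0 | 0 | 0 | 1 | 1
0 | 0 | 1 | 1 | 1
0 | 1 | 0 | 1 | 1
0 | 1 | 1 | 1 | 1
1 | 0 | 0 | 1 | 1
1 | 0 | 1 | 1 | 1
1 | 1 | 0 | 1 | 1
1 | 1 | 1 | 1 | 1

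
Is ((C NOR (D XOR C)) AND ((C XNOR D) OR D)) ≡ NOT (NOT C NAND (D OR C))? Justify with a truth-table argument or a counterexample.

No. Counterexample: with C=0, D=0, Expression 1 = 1 but Expression 2 = 0.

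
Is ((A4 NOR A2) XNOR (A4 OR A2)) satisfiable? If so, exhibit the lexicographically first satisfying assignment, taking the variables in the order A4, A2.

UNSATISFIABLE - no assignment makes this expression true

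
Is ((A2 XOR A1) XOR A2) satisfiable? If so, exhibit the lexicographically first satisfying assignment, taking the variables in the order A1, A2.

A1=1, A2=0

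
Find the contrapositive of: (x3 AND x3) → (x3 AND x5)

Contrapositive: NOT (x3 AND x5) → NOT (x3 AND x3)
Note: A statement and its contrapositive are logically equivalent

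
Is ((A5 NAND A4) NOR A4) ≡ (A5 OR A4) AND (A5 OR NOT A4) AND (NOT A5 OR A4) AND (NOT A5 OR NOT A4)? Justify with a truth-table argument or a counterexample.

Yes, they are equivalent — the two output columns agree on all 4 assignments:
A5 | A4 | Expression 1 | Expression 2
-------------------------------------
0 | 0 | 0 | 0
0 | 1 | 0 | 0
1 | 0 | 0 | 0
1 | 1 | 0 | 0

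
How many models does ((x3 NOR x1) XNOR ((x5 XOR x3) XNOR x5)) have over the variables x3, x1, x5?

Satisfying assignments: (0,0,0), (0,0,1), (1,0,0), (1,0,1), (1,1,0), (1,1,1)
Count: 6 out of 8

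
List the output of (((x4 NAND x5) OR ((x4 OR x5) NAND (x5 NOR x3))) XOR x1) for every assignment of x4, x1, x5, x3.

x4 | x1 | x5 | x3 | Output
--------------------------
0 | 0 | 0 | 0 | 1
0 | 0 | 0 | 1 | 1
0 | 0 | 1 | 0 | 1
0 | 0 | 1 | 1 | 1
0 | 1 | 0 | 0 | 0
0 | 1 | 0 | 1 | 0
0 | 1 | 1 | 0 | 0
0 | 1 | 1 | 1 | 0
1 | 0 | 0 | 0 | 1
1 | 0 | 0 | 1 | 1
1 | 0 | 1 | 0 | 1
1 | 0 | 1 | 1 | 1
1 | 1 | 0 | 0 | 0
1 | 1 | 0 | 1 | 0
1 | 1 | 1 | 0 | 0
1 | 1 | 1 | 1 | 0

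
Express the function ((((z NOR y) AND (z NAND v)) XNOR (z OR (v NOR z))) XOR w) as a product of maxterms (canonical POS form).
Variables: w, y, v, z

ΠM(1, 2, 3, 4, 5, 7, 8, 14) = (w OR y OR v OR NOT z) AND (w OR y OR NOT v OR z) AND (w OR y OR NOT v OR NOT z) AND (w OR NOT y OR v OR z) AND (w OR NOT y OR v OR NOT z) AND (w OR NOT y OR NOT v OR NOT z) AND (NOT w OR y OR v OR z) AND (NOT w OR NOT y OR NOT v OR z)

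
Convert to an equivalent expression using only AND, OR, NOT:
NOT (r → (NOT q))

r AND q
(Negated implication: NOT(A → B) = A AND NOT B)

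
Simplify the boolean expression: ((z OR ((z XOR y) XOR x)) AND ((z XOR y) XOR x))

By absorption (E AND (E OR v) = E):
= ((z XOR y) XOR x)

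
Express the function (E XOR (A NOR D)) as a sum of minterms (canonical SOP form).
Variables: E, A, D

Σm(0, 5, 6, 7) = (NOT E AND NOT A AND NOT D) OR (E AND NOT A AND D) OR (E AND A AND NOT D) OR (E AND A AND D)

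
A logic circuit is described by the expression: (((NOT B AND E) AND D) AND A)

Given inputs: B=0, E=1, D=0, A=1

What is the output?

Substituting: (((NOT 0 AND 1) AND 0) AND 1)
= 0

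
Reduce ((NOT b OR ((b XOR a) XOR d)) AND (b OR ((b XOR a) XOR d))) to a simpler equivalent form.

By distribution ((E OR v) AND (E OR NOT v) = E):
= ((b XOR a) XOR d)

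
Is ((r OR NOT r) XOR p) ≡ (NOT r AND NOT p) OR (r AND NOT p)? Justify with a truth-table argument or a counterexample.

Yes, they are equivalent — the two output columns agree on all 4 assignments:
r | p | Expression 1 | Expression 2
-----------------------------------
0 | 0 | 1 | 1
0 | 1 | 0 | 0
1 | 0 | 1 | 1
1 | 1 | 0 | 0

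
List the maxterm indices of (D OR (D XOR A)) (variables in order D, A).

ΠM(0) = (D OR A)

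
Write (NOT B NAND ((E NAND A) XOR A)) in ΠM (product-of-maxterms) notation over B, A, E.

ΠM(0, 1, 3) = (B OR A OR E) AND (B OR A OR NOT E) AND (B OR NOT A OR NOT E)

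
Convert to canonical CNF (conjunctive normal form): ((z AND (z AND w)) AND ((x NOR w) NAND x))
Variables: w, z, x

(w OR z OR x) AND (w OR z OR NOT x) AND (w OR NOT z OR x) AND (w OR NOT z OR NOT x) AND (NOT w OR z OR x) AND (NOT w OR z OR NOT x)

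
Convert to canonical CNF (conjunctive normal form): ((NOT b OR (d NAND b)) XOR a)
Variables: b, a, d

(b OR NOT a OR d) AND (b OR NOT a OR NOT d) AND (NOT b OR a OR NOT d) AND (NOT b OR NOT a OR d)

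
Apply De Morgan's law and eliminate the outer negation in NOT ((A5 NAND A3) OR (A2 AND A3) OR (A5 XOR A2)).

NOT (A5 NAND A3) AND NOT (A2 AND A3) AND NOT (A5 XOR A2)
De Morgan's: NOT(OR of terms) = AND of negations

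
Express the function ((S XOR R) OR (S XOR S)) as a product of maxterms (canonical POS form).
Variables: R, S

ΠM(0, 3) = (R OR S) AND (NOT R OR NOT S)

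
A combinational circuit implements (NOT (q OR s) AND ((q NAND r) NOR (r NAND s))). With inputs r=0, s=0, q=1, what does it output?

Substituting: (NOT (1 OR 0) AND ((1 NAND 0) NOR (0 NAND 0)))
= 0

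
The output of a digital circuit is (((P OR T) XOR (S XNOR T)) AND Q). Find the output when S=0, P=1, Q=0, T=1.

Substituting: (((1 OR 1) XOR (0 XNOR 1)) AND 0)
= 0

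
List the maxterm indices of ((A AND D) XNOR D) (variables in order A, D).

ΠM(1) = (A OR NOT D)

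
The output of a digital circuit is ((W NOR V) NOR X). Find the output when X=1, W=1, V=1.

Substituting: ((1 NOR 1) NOR 1)
= 0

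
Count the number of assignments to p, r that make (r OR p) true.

Satisfying assignments: (0,1), (1,0), (1,1)
Count: 3 out of 4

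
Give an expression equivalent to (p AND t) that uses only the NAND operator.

((p NAND t) NAND (p NAND t))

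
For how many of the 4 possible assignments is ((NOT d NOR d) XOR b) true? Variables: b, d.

Satisfying assignments: (1,0), (1,1)
Count: 2 out of 4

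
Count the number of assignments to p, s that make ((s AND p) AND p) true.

Satisfying assignments: (1,1)
Count: 1 out of 4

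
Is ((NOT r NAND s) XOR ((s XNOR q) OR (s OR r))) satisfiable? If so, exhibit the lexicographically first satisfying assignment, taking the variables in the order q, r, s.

q=0, r=0, s=1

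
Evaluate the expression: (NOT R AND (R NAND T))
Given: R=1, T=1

Substituting: (NOT 1 AND (1 NAND 1))
= 0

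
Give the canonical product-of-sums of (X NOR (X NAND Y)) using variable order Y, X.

ΠM(0, 1, 2, 3) = (Y OR X) AND (Y OR NOT X) AND (NOT Y OR X) AND (NOT Y OR NOT X)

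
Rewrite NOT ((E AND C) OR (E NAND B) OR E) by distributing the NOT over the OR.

NOT (E AND C) AND NOT (E NAND B) AND NOT E
De Morgan's: NOT(OR of terms) = AND of negations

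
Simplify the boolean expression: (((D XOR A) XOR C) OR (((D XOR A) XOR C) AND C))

By absorption (E OR (E AND v) = E):
= ((D XOR A) XOR C)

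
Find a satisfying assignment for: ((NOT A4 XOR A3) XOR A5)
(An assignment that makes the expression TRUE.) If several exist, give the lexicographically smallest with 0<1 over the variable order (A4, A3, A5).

A4=0, A3=0, A5=0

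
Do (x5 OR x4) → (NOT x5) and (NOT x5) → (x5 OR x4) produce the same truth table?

No, Converse is not equivalent to original (counterexample: x5=0, x4=0)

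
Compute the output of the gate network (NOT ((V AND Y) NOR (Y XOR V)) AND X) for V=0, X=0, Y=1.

Substituting: (NOT ((0 AND 1) NOR (1 XOR 0)) AND 0)
= 0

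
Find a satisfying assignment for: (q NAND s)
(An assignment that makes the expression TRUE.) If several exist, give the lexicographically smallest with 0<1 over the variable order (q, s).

q=0, s=0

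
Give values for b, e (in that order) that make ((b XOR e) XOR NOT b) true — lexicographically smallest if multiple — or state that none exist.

b=0, e=0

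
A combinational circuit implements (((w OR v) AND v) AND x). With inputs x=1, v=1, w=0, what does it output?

Substituting: (((0 OR 1) AND 1) AND 1)
= 1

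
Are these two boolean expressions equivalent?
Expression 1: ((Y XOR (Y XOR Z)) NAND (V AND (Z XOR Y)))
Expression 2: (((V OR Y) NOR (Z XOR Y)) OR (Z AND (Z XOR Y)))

No. Counterexample: with Z=0, V=0, Y=1, Expression 1 = 1 but Expression 2 = 0.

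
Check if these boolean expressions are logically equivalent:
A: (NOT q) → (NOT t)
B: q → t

No, Inverse is not equivalent to original (counterexample: t=0, r=0, q=1)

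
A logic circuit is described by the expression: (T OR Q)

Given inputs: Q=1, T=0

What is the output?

Substituting: (0 OR 1)
= 1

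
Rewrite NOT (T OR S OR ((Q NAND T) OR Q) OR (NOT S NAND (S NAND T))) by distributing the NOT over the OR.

NOT T AND NOT S AND NOT ((Q NAND T) OR Q) AND NOT (NOT S NAND (S NAND T))
De Morgan's: NOT(OR of terms) = AND of negations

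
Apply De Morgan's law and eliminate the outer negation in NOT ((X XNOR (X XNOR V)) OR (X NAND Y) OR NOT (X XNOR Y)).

NOT (X XNOR (X XNOR V)) AND NOT (X NAND Y) AND (X XNOR Y)
De Morgan's: NOT(OR of terms) = AND of negations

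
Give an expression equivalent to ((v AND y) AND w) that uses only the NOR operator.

((((v NOR v) NOR (y NOR y)) NOR ((v NOR v) NOR (y NOR y))) NOR (w NOR w))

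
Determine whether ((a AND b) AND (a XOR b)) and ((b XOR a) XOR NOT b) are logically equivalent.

No. Counterexample: with b=0, a=0, Expression 1 = 0 but Expression 2 = 1.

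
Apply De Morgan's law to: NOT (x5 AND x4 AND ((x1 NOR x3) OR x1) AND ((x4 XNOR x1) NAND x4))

NOT x5 OR NOT x4 OR NOT ((x1 NOR x3) OR x1) OR NOT ((x4 XNOR x1) NAND x4)
De Morgan's: NOT(AND of terms) = OR of negations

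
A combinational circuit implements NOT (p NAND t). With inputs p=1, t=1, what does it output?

Substituting: NOT (1 NAND 1)
= 1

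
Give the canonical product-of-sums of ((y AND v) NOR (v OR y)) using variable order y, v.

ΠM(1, 2, 3) = (y OR NOT v) AND (NOT y OR v) AND (NOT y OR NOT v)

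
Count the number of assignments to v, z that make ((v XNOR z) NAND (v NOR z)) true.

Satisfying assignments: (0,1), (1,0), (1,1)
Count: 3 out of 4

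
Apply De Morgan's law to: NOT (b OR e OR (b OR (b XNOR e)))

NOT b AND NOT e AND NOT (b OR (b XNOR e))
De Morgan's: NOT(OR of terms) = AND of negations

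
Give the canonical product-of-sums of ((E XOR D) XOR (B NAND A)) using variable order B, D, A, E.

ΠM(1, 3, 4, 6, 9, 10, 12, 15) = (B OR D OR A OR NOT E) AND (B OR D OR NOT A OR NOT E) AND (B OR NOT D OR A OR E) AND (B OR NOT D OR NOT A OR E) AND (NOT B OR D OR A OR NOT E) AND (NOT B OR D OR NOT A OR E) AND (NOT B OR NOT D OR A OR E) AND (NOT B OR NOT D OR NOT A OR NOT E)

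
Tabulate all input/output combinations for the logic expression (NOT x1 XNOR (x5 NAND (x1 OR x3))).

x1 | x5 | x3 | Output
---------------------
0 | 0 | 0 | 1
0 | 0 | 1 | 1
0 | 1 | 0 | 1
0 | 1 | 1 | 0
1 | 0 | 0 | 0
1 | 0 | 1 | 0
1 | 1 | 0 | 1
1 | 1 | 1 | 1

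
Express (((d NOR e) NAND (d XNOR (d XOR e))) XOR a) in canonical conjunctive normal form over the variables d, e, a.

(d OR e OR a) AND (d OR NOT e OR NOT a) AND (NOT d OR e OR NOT a) AND (NOT d OR NOT e OR NOT a)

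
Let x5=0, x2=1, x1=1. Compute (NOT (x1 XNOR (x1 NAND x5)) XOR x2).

Substituting: (NOT (1 XNOR (1 NAND 0)) XOR 1)
= 1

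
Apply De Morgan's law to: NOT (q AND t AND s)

NOT q OR NOT t OR NOT s
De Morgan's: NOT(AND of terms) = OR of negations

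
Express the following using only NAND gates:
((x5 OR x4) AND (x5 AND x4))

((((x5 NAND x5) NAND (x4 NAND x4)) NAND ((x5 NAND x4) NAND (x5 NAND x4))) NAND (((x5 NAND x5) NAND (x4 NAND x4)) NAND ((x5 NAND x4) NAND (x5 NAND x4))))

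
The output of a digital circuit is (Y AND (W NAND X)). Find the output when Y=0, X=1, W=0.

Substituting: (0 AND (0 NAND 1))
= 0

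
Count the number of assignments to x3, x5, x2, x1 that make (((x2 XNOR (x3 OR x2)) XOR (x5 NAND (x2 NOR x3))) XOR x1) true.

Satisfying assignments: (0,0,0,1), (0,0,1,1), (0,1,0,0), (0,1,1,1), (1,0,0,0), (1,0,1,1), (1,1,0,0), (1,1,1,1)
Count: 8 out of 16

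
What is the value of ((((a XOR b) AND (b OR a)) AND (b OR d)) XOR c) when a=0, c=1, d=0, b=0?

Substituting: ((((0 XOR 0) AND (0 OR 0)) AND (0 OR 0)) XOR 1)
= 1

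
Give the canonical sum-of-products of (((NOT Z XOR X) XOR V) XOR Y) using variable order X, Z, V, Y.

Σm(0, 3, 5, 6, 9, 10, 12, 15) = (NOT X AND NOT Z AND NOT V AND NOT Y) OR (NOT X AND NOT Z AND V AND Y) OR (NOT X AND Z AND NOT V AND Y) OR (NOT X AND Z AND V AND NOT Y) OR (X AND NOT Z AND NOT V AND Y) OR (X AND NOT Z AND V AND NOT Y) OR (X AND Z AND NOT V AND NOT Y) OR (X AND Z AND V AND Y)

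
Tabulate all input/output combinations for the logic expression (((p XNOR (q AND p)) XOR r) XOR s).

r | q | p | s | Output
----------------------
0 | 0 | 0 | 0 | 1
0 | 0 | 0 | 1 | 0
0 | 0 | 1 | 0 | 0
0 | 0 | 1 | 1 | 1
0 | 1 | 0 | 0 | 1
0 | 1 | 0 | 1 | 0
0 | 1 | 1 | 0 | 1
0 | 1 | 1 | 1 | 0
1 | 0 | 0 | 0 | 0
1 | 0 | 0 | 1 | 1
1 | 0 | 1 | 0 | 1
1 | 0 | 1 | 1 | 0
1 | 1 | 0 | 0 | 0
1 | 1 | 0 | 1 | 1
1 | 1 | 1 | 0 | 0
1 | 1 | 1 | 1 | 1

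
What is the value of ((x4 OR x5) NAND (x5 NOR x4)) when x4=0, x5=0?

Substituting: ((0 OR 0) NAND (0 NOR 0))
= 1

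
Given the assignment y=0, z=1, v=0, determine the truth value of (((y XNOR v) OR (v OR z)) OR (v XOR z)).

Substituting: (((0 XNOR 0) OR (0 OR 1)) OR (0 XOR 1))
= 1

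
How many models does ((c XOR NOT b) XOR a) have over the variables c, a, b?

Satisfying assignments: (0,0,0), (0,1,1), (1,0,1), (1,1,0)
Count: 4 out of 8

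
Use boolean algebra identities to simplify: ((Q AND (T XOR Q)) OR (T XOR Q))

By absorption (E OR (E AND v) = E):
= (T XOR Q)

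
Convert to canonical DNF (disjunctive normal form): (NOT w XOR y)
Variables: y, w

(NOT y AND NOT w) OR (y AND w)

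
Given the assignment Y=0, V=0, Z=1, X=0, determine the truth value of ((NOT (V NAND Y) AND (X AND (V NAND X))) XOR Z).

Substituting: ((NOT (0 NAND 0) AND (0 AND (0 NAND 0))) XOR 1)
= 1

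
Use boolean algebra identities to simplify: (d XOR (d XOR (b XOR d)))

By XOR self-cancellation ((E XOR v) XOR v = E):
= (b XOR d)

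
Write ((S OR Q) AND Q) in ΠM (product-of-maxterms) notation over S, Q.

ΠM(0, 2) = (S OR Q) AND (NOT S OR Q)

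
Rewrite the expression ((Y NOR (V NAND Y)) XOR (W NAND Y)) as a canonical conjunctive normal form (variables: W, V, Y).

(NOT W OR V OR NOT Y) AND (NOT W OR NOT V OR NOT Y)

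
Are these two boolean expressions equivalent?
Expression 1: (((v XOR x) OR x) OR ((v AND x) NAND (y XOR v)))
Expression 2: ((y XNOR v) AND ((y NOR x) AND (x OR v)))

No. Counterexample: with y=0, x=0, v=0, Expression 1 = 1 but Expression 2 = 0.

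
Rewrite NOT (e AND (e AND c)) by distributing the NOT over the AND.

NOT e OR NOT (e AND c)
De Morgan's: NOT(AND of terms) = OR of negations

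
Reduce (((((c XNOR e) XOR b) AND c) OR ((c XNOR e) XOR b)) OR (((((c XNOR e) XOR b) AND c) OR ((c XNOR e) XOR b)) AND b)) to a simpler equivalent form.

By absorption (E OR (E AND v) = E) then absorption (E OR (E AND v) = E):
= ((c XNOR e) XOR b)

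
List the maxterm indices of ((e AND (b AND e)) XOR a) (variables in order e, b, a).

ΠM(0, 2, 4, 7) = (e OR b OR a) AND (e OR NOT b OR a) AND (NOT e OR b OR a) AND (NOT e OR NOT b OR NOT a)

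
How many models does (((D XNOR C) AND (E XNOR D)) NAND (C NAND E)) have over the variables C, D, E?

Satisfying assignments: (0,0,1), (0,1,0), (0,1,1), (1,0,0), (1,0,1), (1,1,0), (1,1,1)
Count: 7 out of 8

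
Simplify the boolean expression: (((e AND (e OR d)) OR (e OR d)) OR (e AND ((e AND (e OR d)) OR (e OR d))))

By absorption (E OR (E AND v) = E) then absorption (E OR (E AND v) = E):
= (e OR d)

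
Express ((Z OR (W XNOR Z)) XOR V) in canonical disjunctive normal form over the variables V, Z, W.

(NOT V AND NOT Z AND NOT W) OR (NOT V AND Z AND NOT W) OR (NOT V AND Z AND W) OR (V AND NOT Z AND W)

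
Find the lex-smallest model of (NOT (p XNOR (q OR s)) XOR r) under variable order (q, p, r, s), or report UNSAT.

q=0, p=0, r=0, s=1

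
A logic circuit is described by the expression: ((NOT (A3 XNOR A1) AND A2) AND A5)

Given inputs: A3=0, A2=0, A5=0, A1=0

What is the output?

Substituting: ((NOT (0 XNOR 0) AND 0) AND 0)
= 0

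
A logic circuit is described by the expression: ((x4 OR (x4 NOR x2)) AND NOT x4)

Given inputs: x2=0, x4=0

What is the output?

Substituting: ((0 OR (0 NOR 0)) AND NOT 0)
= 1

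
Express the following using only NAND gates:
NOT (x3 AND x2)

(((x3 NAND x2) NAND (x3 NAND x2)) NAND ((x3 NAND x2) NAND (x3 NAND x2)))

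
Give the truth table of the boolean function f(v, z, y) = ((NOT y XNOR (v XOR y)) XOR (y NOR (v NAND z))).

v | z | y | Output
------------------
0 | 0 | 0 | 0
0 | 0 | 1 | 0
0 | 1 | 0 | 0
0 | 1 | 1 | 0
1 | 0 | 0 | 1
1 | 0 | 1 | 1
1 | 1 | 0 | 0
1 | 1 | 1 | 1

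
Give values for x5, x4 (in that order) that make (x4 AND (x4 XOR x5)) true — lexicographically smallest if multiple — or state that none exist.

x5=0, x4=1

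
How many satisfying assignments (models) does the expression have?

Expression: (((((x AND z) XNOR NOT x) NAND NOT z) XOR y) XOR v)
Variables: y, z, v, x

Satisfying assignments: (0,0,0,0), (0,0,1,1), (0,1,0,0), (0,1,0,1), (1,0,0,1), (1,0,1,0), (1,1,1,0), (1,1,1,1)
Count: 8 out of 16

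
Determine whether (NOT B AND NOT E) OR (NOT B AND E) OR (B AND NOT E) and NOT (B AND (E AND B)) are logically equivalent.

Yes, they are equivalent — the two output columns agree on all 4 assignments:
B | E | Expression 1 | Expression 2
-----------------------------------
0 | 0 | 1 | 1
0 | 1 | 1 | 1
1 | 0 | 1 | 1
1 | 1 | 0 | 0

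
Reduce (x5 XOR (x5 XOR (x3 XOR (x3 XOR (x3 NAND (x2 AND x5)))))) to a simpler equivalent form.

By XOR self-cancellation ((E XOR v) XOR v = E) then XOR self-cancellation ((E XOR v) XOR v = E):
= (x3 NAND (x2 AND x5))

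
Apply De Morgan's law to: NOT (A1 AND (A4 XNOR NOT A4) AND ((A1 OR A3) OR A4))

NOT A1 OR NOT (A4 XNOR NOT A4) OR NOT ((A1 OR A3) OR A4)
De Morgan's: NOT(AND of terms) = OR of negations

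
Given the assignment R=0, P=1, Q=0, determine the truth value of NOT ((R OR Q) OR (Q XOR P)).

Substituting: NOT ((0 OR 0) OR (0 XOR 1))
= 0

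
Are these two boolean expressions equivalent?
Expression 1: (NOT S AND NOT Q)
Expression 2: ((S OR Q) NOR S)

Yes, they are equivalent — the two output columns agree on all 4 assignments:
S | Q | Expression 1 | Expression 2
-----------------------------------
0 | 0 | 1 | 1
0 | 1 | 0 | 0
1 | 0 | 0 | 0
1 | 1 | 0 | 0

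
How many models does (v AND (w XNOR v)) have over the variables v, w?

Satisfying assignments: (1,1)
Count: 1 out of 4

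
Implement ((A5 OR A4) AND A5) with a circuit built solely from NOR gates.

((((A5 NOR A4) NOR (A5 NOR A4)) NOR ((A5 NOR A4) NOR (A5 NOR A4))) NOR (A5 NOR A5))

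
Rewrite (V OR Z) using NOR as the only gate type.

((V NOR Z) NOR (V NOR Z))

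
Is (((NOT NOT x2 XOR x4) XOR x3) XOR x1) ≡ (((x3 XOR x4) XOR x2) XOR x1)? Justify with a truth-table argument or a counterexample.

Yes, they are equivalent — the two output columns agree on all 16 assignments:
x4 | x2 | x3 | x1 | Expression 1 | Expression 2
-----------------------------------------------
0 | 0 | 0 | 0 | 0 | 0
0 | 0 | 0 | 1 | 1 | 1
0 | 0 | 1 | 0 | 1 | 1
0 | 0 | 1 | 1 | 0 | 0
0 | 1 | 0 | 0 | 1 | 1
0 | 1 | 0 | 1 | 0 | 0
0 | 1 | 1 | 0 | 0 | 0
0 | 1 | 1 | 1 | 1 | 1
1 | 0 | 0 | 0 | 1 | 1
1 | 0 | 0 | 1 | 0 | 0
1 | 0 | 1 | 0 | 0 | 0
1 | 0 | 1 | 1 | 1 | 1
1 | 1 | 0 | 0 | 0 | 0
1 | 1 | 0 | 1 | 1 | 1
1 | 1 | 1 | 0 | 1 | 1
1 | 1 | 1 | 1 | 0 | 0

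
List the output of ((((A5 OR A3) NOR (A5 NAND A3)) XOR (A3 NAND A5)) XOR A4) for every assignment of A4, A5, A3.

A4 | A5 | A3 | Output
---------------------
0 | 0 | 0 | 1
0 | 0 | 1 | 1
0 | 1 | 0 | 1
0 | 1 | 1 | 0
1 | 0 | 0 | 0
1 | 0 | 1 | 0
1 | 1 | 0 | 0
1 | 1 | 1 | 1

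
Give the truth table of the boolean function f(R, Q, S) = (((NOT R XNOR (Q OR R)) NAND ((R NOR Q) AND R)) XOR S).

R | Q | S | Output
------------------
0 | 0 | 0 | 1
0 | 0 | 1 | 0
0 | 1 | 0 | 1
0 | 1 | 1 | 0
1 | 0 | 0 | 1
1 | 0 | 1 | 0
1 | 1 | 0 | 1
1 | 1 | 1 | 0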